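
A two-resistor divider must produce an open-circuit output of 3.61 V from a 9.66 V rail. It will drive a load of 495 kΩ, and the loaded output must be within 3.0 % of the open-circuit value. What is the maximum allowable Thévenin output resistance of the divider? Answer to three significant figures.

R_th ≤ 15.3 kΩ

Loading drop = R_th/(R_th + R_L) ≤ 0.0300, so R_th ≤ R_L · ε/(1−ε) = 495 kΩ × 0.0300/0.9700 = 15.3 kΩ.
(Any R1, R2 with R2/(R1+R2) = 0.374 and R1‖R2 ≤ 15.3 kΩ will meet the spec.)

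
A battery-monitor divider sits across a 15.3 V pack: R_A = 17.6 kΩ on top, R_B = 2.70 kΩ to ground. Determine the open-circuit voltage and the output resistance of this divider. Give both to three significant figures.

V_th = 2.03 V, R_th = 2.34 kΩ

V_th is the open-circuit tap voltage: 15.3 × 2.70/(17.6 + 2.70) = 2.03 V.
With the supply zeroed, R_A and R_B appear in parallel from the tap: R_th = R_A‖R_B = (17.6 × 2.70)/20.30 = 2.34 kΩ.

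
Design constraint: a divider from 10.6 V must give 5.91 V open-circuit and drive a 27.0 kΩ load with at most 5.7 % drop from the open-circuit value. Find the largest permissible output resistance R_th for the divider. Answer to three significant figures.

Loading drop = R_th/(R_th + R_L) ≤ 0.0570, so R_th ≤ R_L · ε/(1−ε) = 27.0 kΩ × 0.0570/0.9430 = 1.63 kΩ.
(Any R1, R2 with R2/(R1+R2) = 0.558 and R1‖R2 ≤ 1.63 kΩ will meet the spec.)

R_th ≤ 1.63 kΩ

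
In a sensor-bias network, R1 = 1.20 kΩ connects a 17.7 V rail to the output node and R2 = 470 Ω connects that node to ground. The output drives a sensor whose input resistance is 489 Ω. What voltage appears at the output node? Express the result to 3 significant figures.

V_out ≈ 2.95 V

The load sits in parallel with R2: R2‖R_L = (470 × 489) / (470 + 489) = 239.7 Ω.
V_out = 17.7 × 239.7 / (1200 + 239.7) = 17.7 × 239.7/1440 = 2.95 V.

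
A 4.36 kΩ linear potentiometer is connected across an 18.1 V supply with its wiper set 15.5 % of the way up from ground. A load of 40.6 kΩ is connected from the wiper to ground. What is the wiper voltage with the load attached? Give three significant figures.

V ≈ 2.77 V

The wiper splits the pot into (1−α)R = 3684 Ω above and αR = 675.8 Ω below.
Lower section ‖ load = 664.7 Ω.
V_wiper = 18.1 × 664.7/(3684 + 664.7) = 2.77 V.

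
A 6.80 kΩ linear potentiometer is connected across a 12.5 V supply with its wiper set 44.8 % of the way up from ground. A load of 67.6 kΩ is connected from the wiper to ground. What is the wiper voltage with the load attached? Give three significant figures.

V ≈ 5.46 V

The wiper splits the pot into (1−α)R = 3.754 kΩ above and αR = 3.046 kΩ below.
Lower section ‖ load = 2.915 kΩ.
V_wiper = 12.5 × 2.915/(3.754 + 2.915) = 5.46 V.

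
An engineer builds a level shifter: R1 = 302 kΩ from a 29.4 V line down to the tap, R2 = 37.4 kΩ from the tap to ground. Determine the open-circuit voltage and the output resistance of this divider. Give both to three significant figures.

V_th = 3.24 V, R_th = 33.3 kΩ

V_th is the open-circuit tap voltage: 29.4 × 37.4/(302 + 37.4) = 3.24 V.
With the supply zeroed, R1 and R2 appear in parallel from the tap: R_th = R1‖R2 = (302 × 37.4)/339.4 = 33.3 kΩ.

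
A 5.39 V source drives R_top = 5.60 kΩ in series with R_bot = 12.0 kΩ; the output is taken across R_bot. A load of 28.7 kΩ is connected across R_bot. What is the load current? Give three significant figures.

I_L ≈ 0.113 mA

R_bot‖R_L = 8.462 kΩ; V_out = 5.39 × 8.462/14.06 = 3.243 V.
I_L = V_out / R_L = 3.243 / 28.7 kΩ = 0.113 mA.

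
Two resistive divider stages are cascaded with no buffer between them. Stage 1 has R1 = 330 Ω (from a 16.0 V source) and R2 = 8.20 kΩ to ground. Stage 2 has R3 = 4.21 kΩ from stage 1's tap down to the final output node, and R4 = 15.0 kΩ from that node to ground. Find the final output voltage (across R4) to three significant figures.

V_out ≈ 11.8 V

Stage 2 presents R3+R4 = 19210 Ω as a load on stage 1's tap.
Stage 1's lower leg becomes R2‖(R3+R4) = 5747 Ω, so V_mid = 16.0 × 5747/6077 = 15.13 V.
Stage 2 is itself unloaded: V_out = V_mid × R4/(R3+R4) = 15.13 × 15000/19210 = 11.8 V.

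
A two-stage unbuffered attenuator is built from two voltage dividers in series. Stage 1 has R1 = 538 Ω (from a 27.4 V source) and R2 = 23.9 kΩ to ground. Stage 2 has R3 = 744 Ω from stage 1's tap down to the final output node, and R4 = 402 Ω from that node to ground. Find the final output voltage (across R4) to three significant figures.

Stage 2 presents R3+R4 = 1146 Ω as a load on stage 1's tap.
Stage 1's lower leg becomes R2‖(R3+R4) = 1094 Ω, so V_mid = 27.4 × 1094/1632 = 18.36 V.
Stage 2 is itself unloaded: V_out = V_mid × R4/(R3+R4) = 18.36 × 402/1146 = 6.44 V.

V_out ≈ 6.44 V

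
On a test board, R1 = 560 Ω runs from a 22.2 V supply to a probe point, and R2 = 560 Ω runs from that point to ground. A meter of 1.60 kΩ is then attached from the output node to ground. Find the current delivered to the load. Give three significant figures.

R2‖R_L = 414.8 Ω; V_out = 22.2 × 414.8/974.8 = 9.447 V.
I_L = V_out / R_L = 9.447 / 1.60 kΩ = 5.90 mA.

I_L ≈ 5.90 mA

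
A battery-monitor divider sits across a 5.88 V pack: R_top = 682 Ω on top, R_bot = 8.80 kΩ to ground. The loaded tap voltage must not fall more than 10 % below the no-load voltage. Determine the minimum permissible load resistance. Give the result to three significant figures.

Output resistance R_th = R_top‖R_bot = (682 × 8800)/9482 = 632.9 Ω.
The fractional drop is R_th/(R_th + R_L); requiring this ≤ 0.100 gives R_L ≥ R_th(1/0.100 − 1) = 632.9 × 9.000 = 5.70 kΩ.

R_L(min) ≈ 5.70 kΩ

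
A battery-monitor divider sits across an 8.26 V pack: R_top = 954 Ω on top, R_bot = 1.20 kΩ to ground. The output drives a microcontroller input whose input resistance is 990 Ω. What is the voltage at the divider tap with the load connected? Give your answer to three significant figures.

The load sits in parallel with R_bot: R_bot‖R_L = (1200 × 990) / (1200 + 990) = 542.5 Ω.
V_out = 8.26 × 542.5 / (954 + 542.5) = 8.26 × 542.5/1496 = 2.99 V.
(Unloaded it would have been 4.60 V.)

V_out ≈ 2.99 V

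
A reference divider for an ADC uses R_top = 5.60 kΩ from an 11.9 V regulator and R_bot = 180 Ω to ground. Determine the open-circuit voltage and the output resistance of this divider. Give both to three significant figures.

V_th = 0.371 V, R_th = 174 Ω

V_th is the open-circuit tap voltage: 11.9 × 180/(5600 + 180) = 0.371 V.
With the supply zeroed, R_top and R_bot appear in parallel from the tap: R_th = R_top‖R_bot = (5600 × 180)/5780 = 174 Ω.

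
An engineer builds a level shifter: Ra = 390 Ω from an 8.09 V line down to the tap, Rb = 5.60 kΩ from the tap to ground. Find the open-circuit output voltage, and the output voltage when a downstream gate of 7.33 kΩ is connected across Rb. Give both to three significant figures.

Open-circuit: V = 8.09 × 5600/(390 + 5600) = 7.56 V.
With the load, Rb becomes Rb‖R_L = 3175 Ω, so V = 8.09 × 3175/3565 = 7.20 V.

Unloaded: 7.56 V; loaded: 7.20 V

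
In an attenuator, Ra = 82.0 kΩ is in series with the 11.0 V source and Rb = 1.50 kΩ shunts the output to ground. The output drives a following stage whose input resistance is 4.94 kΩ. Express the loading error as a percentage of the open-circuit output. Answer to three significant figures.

23.0 %

Unloaded V = 11.0 × 1.50/83.50 = 0.1976 V.
Loaded: Rb‖R_L = 1.151 kΩ, giving V = 11.0 × 1.151/83.15 = 0.1522 V.
Drop = (0.1976 − 0.1522) / 0.1976 = 23.0 %.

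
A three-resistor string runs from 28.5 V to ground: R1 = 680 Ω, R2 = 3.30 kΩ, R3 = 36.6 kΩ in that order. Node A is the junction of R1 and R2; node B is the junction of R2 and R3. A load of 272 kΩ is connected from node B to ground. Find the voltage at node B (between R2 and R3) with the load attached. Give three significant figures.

V ≈ 25.4 V

At node B, R3 is in parallel with the load: R3‖R_L = 32260 Ω.
Below node A the resistance is R2 + (R3‖R_L) = 35560 Ω, so V_A = 28.5 × 35560/36240 = 27.97 V.
Then V_B = V_A × (R3‖R_L)/(R2 + R3‖R_L) = 27.97 × 32260/35560 = 25.4 V.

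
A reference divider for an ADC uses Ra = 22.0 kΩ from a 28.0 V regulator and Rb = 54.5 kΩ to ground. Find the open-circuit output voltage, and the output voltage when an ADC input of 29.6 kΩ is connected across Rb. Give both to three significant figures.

Unloaded: 19.9 V; loaded: 13.0 V

Open-circuit: V = 28.0 × 54.5/(22.0 + 54.5) = 19.9 V.
With the load, Rb becomes Rb‖R_L = 19.18 kΩ, so V = 28.0 × 19.18/41.18 = 13.0 V.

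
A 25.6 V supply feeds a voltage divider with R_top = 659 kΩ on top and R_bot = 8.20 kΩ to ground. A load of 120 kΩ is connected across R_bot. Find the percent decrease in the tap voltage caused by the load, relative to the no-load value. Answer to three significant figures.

6.32 %

The divider's output (Thévenin) resistance is R_top‖R_bot = 8.099 kΩ.
Fractional drop under load = R_th/(R_th + R_L) = 8.099 / (8.099 + 120) = 0.06323.
So the output falls by 6.32 %.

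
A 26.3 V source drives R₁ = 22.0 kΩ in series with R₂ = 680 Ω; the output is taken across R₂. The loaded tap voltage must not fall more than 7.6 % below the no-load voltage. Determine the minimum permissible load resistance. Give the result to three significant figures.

Output resistance R_th = R₁‖R₂ = (22000 × 680)/22680 = 659.6 Ω.
The fractional drop is R_th/(R_th + R_L); requiring this ≤ 0.0760 gives R_L ≥ R_th(1/0.0760 − 1) = 659.6 × 12.16 = 8.02 kΩ.

R_L(min) ≈ 8.02 kΩ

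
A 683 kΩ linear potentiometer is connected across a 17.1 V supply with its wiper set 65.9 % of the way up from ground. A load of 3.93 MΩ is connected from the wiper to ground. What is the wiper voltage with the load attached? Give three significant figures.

V ≈ 10.8 V

The wiper splits the pot into (1−α)R = 232.9 kΩ above and αR = 450.1 kΩ below.
Lower section ‖ load = 403.8 kΩ.
V_wiper = 17.1 × 403.8/(232.9 + 403.8) = 10.8 V.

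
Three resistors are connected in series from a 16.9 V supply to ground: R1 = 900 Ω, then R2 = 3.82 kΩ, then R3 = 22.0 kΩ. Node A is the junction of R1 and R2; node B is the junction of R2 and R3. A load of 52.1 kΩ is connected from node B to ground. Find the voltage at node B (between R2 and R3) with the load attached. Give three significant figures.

At node B, R3 is in parallel with the load: R3‖R_L = 15470 Ω.
Below node A the resistance is R2 + (R3‖R_L) = 19290 Ω, so V_A = 16.9 × 19290/20190 = 16.15 V.
Then V_B = V_A × (R3‖R_L)/(R2 + R3‖R_L) = 16.15 × 15470/19290 = 12.9 V.

V ≈ 12.9 V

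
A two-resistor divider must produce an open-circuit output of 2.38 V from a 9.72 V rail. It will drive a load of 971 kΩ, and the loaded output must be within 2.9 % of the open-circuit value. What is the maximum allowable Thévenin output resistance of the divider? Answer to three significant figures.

Loading drop = R_th/(R_th + R_L) ≤ 0.0290, so R_th ≤ R_L · ε/(1−ε) = 971 kΩ × 0.0290/0.9710 = 29.0 kΩ.
(Any R1, R2 with R2/(R1+R2) = 0.245 and R1‖R2 ≤ 29.0 kΩ will meet the spec.)

R_th ≤ 29.0 kΩ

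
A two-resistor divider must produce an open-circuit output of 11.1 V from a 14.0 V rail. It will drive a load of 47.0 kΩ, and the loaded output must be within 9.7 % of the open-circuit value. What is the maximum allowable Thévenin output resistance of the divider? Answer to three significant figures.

Loading drop = R_th/(R_th + R_L) ≤ 0.0970, so R_th ≤ R_L · ε/(1−ε) = 47.0 kΩ × 0.0970/0.9030 = 5.05 kΩ.
(Any R1, R2 with R2/(R1+R2) = 0.793 and R1‖R2 ≤ 5.05 kΩ will meet the spec.)

R_th ≤ 5.05 kΩ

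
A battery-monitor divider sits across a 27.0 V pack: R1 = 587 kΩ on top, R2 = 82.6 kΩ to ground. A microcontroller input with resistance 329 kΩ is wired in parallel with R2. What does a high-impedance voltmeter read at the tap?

V_out ≈ 2.73 V

The load sits in parallel with R2: R2‖R_L = (82.6 × 329) / (82.6 + 329) = 66.02 kΩ.
V_out = 27.0 × 66.02 / (587 + 66.02) = 27.0 × 66.02/653.0 = 2.73 V.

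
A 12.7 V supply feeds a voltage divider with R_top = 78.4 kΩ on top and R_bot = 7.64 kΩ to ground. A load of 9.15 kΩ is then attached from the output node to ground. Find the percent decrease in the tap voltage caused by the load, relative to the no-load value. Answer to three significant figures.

43.2 %

Unloaded V = 12.7 × 7.64/86.04 = 1.128 V.
Loaded: R_bot‖R_L = 4.164 kΩ, giving V = 12.7 × 4.164/82.56 = 0.6404 V.
Drop = (1.128 − 0.6404) / 1.128 = 43.2 %.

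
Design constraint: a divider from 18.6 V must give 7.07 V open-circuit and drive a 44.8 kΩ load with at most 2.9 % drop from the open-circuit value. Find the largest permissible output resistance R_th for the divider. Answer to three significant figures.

Loading drop = R_th/(R_th + R_L) ≤ 0.0290, so R_th ≤ R_L · ε/(1−ε) = 44.8 kΩ × 0.0290/0.9710 = 1.34 kΩ.

R_th ≤ 1.34 kΩ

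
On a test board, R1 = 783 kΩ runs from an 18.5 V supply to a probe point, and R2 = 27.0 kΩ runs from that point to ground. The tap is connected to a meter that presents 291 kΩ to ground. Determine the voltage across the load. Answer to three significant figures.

V_out ≈ 0.566 V

The load sits in parallel with R2: R2‖R_L = (27.0 × 291) / (27.0 + 291) = 24.71 kΩ.
V_out = 18.5 × 24.71 / (783 + 24.71) = 18.5 × 24.71/807.7 = 0.566 V.
(Unloaded it would have been 0.617 V.)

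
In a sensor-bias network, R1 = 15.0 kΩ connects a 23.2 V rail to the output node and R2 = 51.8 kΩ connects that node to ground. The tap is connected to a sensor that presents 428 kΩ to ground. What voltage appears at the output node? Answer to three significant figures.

V_out ≈ 17.5 V

The load sits in parallel with R2: R2‖R_L = (51.8 × 428) / (51.8 + 428) = 46.21 kΩ.
V_out = 23.2 × 46.21 / (15.0 + 46.21) = 23.2 × 46.21/61.21 = 17.5 V.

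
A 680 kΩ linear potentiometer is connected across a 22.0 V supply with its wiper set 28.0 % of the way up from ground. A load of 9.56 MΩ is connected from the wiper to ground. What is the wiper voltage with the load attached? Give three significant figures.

V ≈ 6.07 V

The wiper splits the pot into (1−α)R = 489.6 kΩ above and αR = 190.4 kΩ below.
Lower section ‖ load = 186.7 kΩ.
V_wiper = 22.0 × 186.7/(489.6 + 186.7) = 6.07 V.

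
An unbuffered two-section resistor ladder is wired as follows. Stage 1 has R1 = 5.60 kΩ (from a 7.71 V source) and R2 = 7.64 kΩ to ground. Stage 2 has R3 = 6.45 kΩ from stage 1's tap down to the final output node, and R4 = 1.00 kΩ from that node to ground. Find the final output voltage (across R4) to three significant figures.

Stage 2 presents R3+R4 = 7.450 kΩ as a load on stage 1's tap.
Stage 1's lower leg becomes R2‖(R3+R4) = 3.772 kΩ, so V_mid = 7.71 × 3.772/9.372 = 3.103 V.
Stage 2 is itself unloaded: V_out = V_mid × R4/(R3+R4) = 3.103 × 1.00/7.450 = 0.417 V.

V_out ≈ 0.417 V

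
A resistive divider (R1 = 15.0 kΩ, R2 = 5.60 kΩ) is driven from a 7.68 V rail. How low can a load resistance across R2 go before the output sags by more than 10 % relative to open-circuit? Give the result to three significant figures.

R_L(min) ≈ 36.7 kΩ

Output resistance R_th = R1‖R2 = (15.0 × 5.60)/20.60 = 4.078 kΩ.
The fractional drop is R_th/(R_th + R_L); requiring this ≤ 0.100 gives R_L ≥ R_th(1/0.100 − 1) = 4.078 × 9.000 = 36.7 kΩ.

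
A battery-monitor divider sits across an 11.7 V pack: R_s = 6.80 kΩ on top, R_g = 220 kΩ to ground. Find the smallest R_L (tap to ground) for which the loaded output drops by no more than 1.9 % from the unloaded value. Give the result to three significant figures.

R_L(min) ≈ 341 kΩ

Output resistance R_th = R_s‖R_g = (6.80 × 220)/226.8 = 6.596 kΩ.
The fractional drop is R_th/(R_th + R_L); requiring this ≤ 0.0190 gives R_L ≥ R_th(1/0.0190 − 1) = 6.596 × 51.63 = 341 kΩ.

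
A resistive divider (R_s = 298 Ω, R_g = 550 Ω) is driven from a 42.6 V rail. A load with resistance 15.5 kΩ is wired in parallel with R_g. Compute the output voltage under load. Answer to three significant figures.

V_out ≈ 27.3 V

The load sits in parallel with R_g: R_g‖R_L = (550 × 15500) / (550 + 15500) = 531.2 Ω.
V_out = 42.6 × 531.2 / (298 + 531.2) = 42.6 × 531.2/829.2 = 27.3 V.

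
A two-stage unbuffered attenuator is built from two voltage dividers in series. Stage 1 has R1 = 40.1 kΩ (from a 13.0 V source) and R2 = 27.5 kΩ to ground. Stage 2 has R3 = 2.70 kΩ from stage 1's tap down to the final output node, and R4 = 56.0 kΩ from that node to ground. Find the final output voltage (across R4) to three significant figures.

V_out ≈ 3.95 V

Stage 2 presents R3+R4 = 58.70 kΩ as a load on stage 1's tap.
Stage 1's lower leg becomes R2‖(R3+R4) = 18.73 kΩ, so V_mid = 13.0 × 18.73/58.83 = 4.138 V.
Stage 2 is itself unloaded: V_out = V_mid × R4/(R3+R4) = 4.138 × 56.0/58.70 = 3.95 V.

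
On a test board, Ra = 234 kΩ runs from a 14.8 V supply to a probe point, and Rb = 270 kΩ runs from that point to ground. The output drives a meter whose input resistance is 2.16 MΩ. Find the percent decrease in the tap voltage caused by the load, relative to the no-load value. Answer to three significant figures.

The divider's output (Thévenin) resistance is Ra‖Rb = 125.4 kΩ.
Fractional drop under load = R_th/(R_th + R_L) = 125.4 / (125.4 + 2160) = 0.05485.
So the output falls by 5.49 %.

5.49 %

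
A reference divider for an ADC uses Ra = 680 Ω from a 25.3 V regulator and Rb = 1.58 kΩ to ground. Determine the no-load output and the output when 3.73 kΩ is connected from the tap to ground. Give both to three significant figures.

Unloaded: 17.7 V; loaded: 15.7 V

Open-circuit: V = 25.3 × 1580/(680 + 1580) = 17.7 V.
With the load, Rb becomes Rb‖R_L = 1110 Ω, so V = 25.3 × 1110/1790 = 15.7 V.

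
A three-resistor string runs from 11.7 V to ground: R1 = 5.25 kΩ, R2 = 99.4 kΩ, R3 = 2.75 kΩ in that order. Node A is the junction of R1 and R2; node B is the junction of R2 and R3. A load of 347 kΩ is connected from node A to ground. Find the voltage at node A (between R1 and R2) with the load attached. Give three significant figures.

V ≈ 11.0 V

Below node A the series string R2+R3 = 102.2 kΩ sits in parallel with the 347 kΩ load: 78.92 kΩ.
V_A = 11.7 × 78.92/(5.25 + 78.92) = 11.0 V.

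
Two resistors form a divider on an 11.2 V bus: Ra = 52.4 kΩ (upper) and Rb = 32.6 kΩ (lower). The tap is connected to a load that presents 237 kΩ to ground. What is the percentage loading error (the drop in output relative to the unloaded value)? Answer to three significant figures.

The divider's output (Thévenin) resistance is Ra‖Rb = 20.10 kΩ.
Fractional drop under load = R_th/(R_th + R_L) = 20.10 / (20.10 + 237) = 0.07817.
So the output falls by 7.82 %.

7.82 %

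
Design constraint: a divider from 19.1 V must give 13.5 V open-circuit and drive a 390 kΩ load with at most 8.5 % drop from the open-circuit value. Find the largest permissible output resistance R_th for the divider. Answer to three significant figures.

Loading drop = R_th/(R_th + R_L) ≤ 0.0850, so R_th ≤ R_L · ε/(1−ε) = 390 kΩ × 0.0850/0.9150 = 36.2 kΩ.

R_th ≤ 36.2 kΩ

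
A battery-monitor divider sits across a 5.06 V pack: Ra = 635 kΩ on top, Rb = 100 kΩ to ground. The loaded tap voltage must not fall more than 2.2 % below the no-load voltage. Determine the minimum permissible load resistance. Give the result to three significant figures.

Output resistance R_th = Ra‖Rb = (635 × 100)/735.0 = 86.39 kΩ.
The fractional drop is R_th/(R_th + R_L); requiring this ≤ 0.0220 gives R_L ≥ R_th(1/0.0220 − 1) = 86.39 × 44.45 = 3.84 MΩ.

R_L(min) ≈ 3.84 MΩ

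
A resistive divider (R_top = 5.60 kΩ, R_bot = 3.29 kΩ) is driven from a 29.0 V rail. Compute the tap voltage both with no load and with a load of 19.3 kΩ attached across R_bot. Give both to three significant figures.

Unloaded: 10.7 V; loaded: 9.69 V

Open-circuit: V = 29.0 × 3.29/(5.60 + 3.29) = 10.7 V.
With the load, R_bot becomes R_bot‖R_L = 2.811 kΩ, so V = 29.0 × 2.811/8.411 = 9.69 V.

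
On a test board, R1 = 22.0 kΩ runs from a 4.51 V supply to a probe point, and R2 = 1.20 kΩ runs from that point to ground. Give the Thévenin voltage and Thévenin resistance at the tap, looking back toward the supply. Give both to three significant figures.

V_th is the open-circuit tap voltage: 4.51 × 1.20/(22.0 + 1.20) = 0.233 V.
With the supply zeroed, R1 and R2 appear in parallel from the tap: R_th = R1‖R2 = (22.0 × 1.20)/23.20 = 1.14 kΩ.

V_th = 0.233 V, R_th = 1.14 kΩ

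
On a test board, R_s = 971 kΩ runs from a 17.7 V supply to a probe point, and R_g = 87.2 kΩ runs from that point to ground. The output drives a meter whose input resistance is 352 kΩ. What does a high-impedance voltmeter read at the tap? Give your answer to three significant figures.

V_out ≈ 1.19 V

The load sits in parallel with R_g: R_g‖R_L = (87.2 × 352) / (87.2 + 352) = 69.89 kΩ.
V_out = 17.7 × 69.89 / (971 + 69.89) = 17.7 × 69.89/1041 = 1.19 V.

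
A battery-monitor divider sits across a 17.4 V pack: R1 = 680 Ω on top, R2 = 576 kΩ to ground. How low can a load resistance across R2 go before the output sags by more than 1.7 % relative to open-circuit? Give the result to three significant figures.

Output resistance R_th = R1‖R2 = (680 × 576000)/576700 = 679.2 Ω.
The fractional drop is R_th/(R_th + R_L); requiring this ≤ 0.0170 gives R_L ≥ R_th(1/0.0170 − 1) = 679.2 × 57.82 = 39.3 kΩ.

R_L(min) ≈ 39.3 kΩ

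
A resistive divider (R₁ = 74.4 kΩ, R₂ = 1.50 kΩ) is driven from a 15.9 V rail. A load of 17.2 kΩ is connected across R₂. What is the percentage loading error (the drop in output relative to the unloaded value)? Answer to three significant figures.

7.88 %

The divider's output (Thévenin) resistance is R₁‖R₂ = 1.470 kΩ.
Fractional drop under load = R_th/(R_th + R_L) = 1.470 / (1.470 + 17.2) = 0.07875.
So the output falls by 7.88 %.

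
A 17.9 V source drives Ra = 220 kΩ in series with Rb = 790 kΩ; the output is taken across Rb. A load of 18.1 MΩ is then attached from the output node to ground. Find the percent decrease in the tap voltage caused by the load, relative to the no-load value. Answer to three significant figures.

0.942 %

The divider's output (Thévenin) resistance is Ra‖Rb = 172.1 kΩ.
Fractional drop under load = R_th/(R_th + R_L) = 172.1 / (172.1 + 18100) = 0.009418.
So the output falls by 0.942 %.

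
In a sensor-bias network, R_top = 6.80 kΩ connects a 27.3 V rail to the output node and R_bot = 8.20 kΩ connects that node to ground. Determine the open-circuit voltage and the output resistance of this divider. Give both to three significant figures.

V_th = 14.9 V, R_th = 3.72 kΩ

V_th is the open-circuit tap voltage: 27.3 × 8.20/(6.80 + 8.20) = 14.9 V.
With the supply zeroed, R_top and R_bot appear in parallel from the tap: R_th = R_top‖R_bot = (6.80 × 8.20)/15.00 = 3.72 kΩ.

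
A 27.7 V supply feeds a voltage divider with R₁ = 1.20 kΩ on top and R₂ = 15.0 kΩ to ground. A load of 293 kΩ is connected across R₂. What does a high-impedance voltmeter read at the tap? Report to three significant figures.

V_out ≈ 25.6 V

The load sits in parallel with R₂: R₂‖R_L = (15.0 × 293) / (15.0 + 293) = 14.27 kΩ.
V_out = 27.7 × 14.27 / (1.20 + 14.27) = 27.7 × 14.27/15.47 = 25.6 V.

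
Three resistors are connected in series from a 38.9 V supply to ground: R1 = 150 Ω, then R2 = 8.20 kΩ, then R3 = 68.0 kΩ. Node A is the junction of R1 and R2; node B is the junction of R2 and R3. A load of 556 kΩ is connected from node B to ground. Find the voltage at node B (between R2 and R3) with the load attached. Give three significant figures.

V ≈ 34.2 V

At node B, R3 is in parallel with the load: R3‖R_L = 60590 Ω.
Below node A the resistance is R2 + (R3‖R_L) = 68790 Ω, so V_A = 38.9 × 68790/68940 = 38.82 V.
Then V_B = V_A × (R3‖R_L)/(R2 + R3‖R_L) = 38.82 × 60590/68790 = 34.2 V.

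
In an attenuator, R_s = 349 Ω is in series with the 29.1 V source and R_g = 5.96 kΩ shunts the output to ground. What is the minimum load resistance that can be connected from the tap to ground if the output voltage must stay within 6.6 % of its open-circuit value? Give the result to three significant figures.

R_L(min) ≈ 4.67 kΩ

Output resistance R_th = R_s‖R_g = (349 × 5960)/6309 = 329.7 Ω.
The fractional drop is R_th/(R_th + R_L); requiring this ≤ 0.0660 gives R_L ≥ R_th(1/0.0660 − 1) = 329.7 × 14.15 = 4.67 kΩ.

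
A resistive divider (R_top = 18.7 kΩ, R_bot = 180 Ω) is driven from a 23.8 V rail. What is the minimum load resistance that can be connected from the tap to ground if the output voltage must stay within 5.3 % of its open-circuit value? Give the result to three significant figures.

Output resistance R_th = R_top‖R_bot = (18700 × 180)/18880 = 178.3 Ω.
The fractional drop is R_th/(R_th + R_L); requiring this ≤ 0.0530 gives R_L ≥ R_th(1/0.0530 − 1) = 178.3 × 17.87 = 3.19 kΩ.

R_L(min) ≈ 3.19 kΩ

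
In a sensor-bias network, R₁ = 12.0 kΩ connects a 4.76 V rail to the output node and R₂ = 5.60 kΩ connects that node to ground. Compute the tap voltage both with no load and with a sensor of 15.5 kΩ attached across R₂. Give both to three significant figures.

Open-circuit: V = 4.76 × 5.60/(12.0 + 5.60) = 1.51 V.
With the load, R₂ becomes R₂‖R_L = 4.114 kΩ, so V = 4.76 × 4.114/16.11 = 1.22 V.

Unloaded: 1.51 V; loaded: 1.22 V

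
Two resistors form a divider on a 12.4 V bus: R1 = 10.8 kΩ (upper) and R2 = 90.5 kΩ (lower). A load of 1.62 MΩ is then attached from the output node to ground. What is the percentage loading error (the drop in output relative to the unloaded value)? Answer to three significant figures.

The divider's output (Thévenin) resistance is R1‖R2 = 9.649 kΩ.
Fractional drop under load = R_th/(R_th + R_L) = 9.649 / (9.649 + 1620) = 0.005921.
So the output falls by 0.592 %.

0.592 %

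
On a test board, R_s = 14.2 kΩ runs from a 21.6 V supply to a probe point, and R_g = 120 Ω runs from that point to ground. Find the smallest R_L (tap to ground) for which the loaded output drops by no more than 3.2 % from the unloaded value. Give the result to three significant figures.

R_L(min) ≈ 3.60 kΩ

Output resistance R_th = R_s‖R_g = (14200 × 120)/14320 = 119.0 Ω.
The fractional drop is R_th/(R_th + R_L); requiring this ≤ 0.0320 gives R_L ≥ R_th(1/0.0320 − 1) = 119.0 × 30.25 = 3.60 kΩ.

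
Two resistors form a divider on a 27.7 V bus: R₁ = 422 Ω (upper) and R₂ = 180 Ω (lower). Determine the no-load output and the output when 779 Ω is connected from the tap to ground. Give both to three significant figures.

Unloaded: 8.28 V; loaded: 7.13 V

Open-circuit: V = 27.7 × 180/(422 + 180) = 8.28 V.
With the load, R₂ becomes R₂‖R_L = 146.2 Ω, so V = 27.7 × 146.2/568.2 = 7.13 V.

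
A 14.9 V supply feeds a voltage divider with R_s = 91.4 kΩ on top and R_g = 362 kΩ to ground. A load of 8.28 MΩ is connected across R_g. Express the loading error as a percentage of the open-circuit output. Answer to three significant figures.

0.874 %

The divider's output (Thévenin) resistance is R_s‖R_g = 72.97 kΩ.
Fractional drop under load = R_th/(R_th + R_L) = 72.97 / (72.97 + 8280) = 0.008736.
So the output falls by 0.874 %.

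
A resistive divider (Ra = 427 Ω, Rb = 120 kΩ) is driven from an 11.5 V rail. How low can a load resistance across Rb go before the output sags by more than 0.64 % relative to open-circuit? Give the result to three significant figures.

Output resistance R_th = Ra‖Rb = (427 × 120000)/120400 = 425.5 Ω.
The fractional drop is R_th/(R_th + R_L); requiring this ≤ 0.00640 gives R_L ≥ R_th(1/0.00640 − 1) = 425.5 × 155.2 = 66.1 kΩ.

R_L(min) ≈ 66.1 kΩ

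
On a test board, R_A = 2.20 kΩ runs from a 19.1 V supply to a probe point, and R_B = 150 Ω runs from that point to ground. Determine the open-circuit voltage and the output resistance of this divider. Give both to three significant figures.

V_th = 1.22 V, R_th = 140 Ω

V_th is the open-circuit tap voltage: 19.1 × 150/(2200 + 150) = 1.22 V.
With the supply zeroed, R_A and R_B appear in parallel from the tap: R_th = R_A‖R_B = (2200 × 150)/2350 = 140 Ω.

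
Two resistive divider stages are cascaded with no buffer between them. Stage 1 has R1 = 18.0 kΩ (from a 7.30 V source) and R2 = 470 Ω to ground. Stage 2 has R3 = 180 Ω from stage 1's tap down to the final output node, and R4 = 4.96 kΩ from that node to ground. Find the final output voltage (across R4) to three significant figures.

Stage 2 presents R3+R4 = 5140 Ω as a load on stage 1's tap.
Stage 1's lower leg becomes R2‖(R3+R4) = 430.6 Ω, so V_mid = 7.30 × 430.6/18430 = 0.1706 V.
Stage 2 is itself unloaded: V_out = V_mid × R4/(R3+R4) = 0.1706 × 4960/5140 = 0.165 V.

V_out ≈ 0.165 V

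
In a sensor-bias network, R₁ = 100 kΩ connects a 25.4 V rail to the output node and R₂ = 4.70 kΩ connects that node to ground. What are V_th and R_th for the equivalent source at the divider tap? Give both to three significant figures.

V_th is the open-circuit tap voltage: 25.4 × 4.70/(100 + 4.70) = 1.14 V.
With the supply zeroed, R₁ and R₂ appear in parallel from the tap: R_th = R₁‖R₂ = (100 × 4.70)/104.7 = 4.49 kΩ.

V_th = 1.14 V, R_th = 4.49 kΩ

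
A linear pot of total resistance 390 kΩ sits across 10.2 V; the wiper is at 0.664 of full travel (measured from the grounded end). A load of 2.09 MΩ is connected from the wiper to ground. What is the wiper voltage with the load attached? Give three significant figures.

The wiper splits the pot into (1−α)R = 131.0 kΩ above and αR = 259.0 kΩ below.
Lower section ‖ load = 230.4 kΩ.
V_wiper = 10.2 × 230.4/(131.0 + 230.4) = 6.50 V.

V ≈ 6.50 V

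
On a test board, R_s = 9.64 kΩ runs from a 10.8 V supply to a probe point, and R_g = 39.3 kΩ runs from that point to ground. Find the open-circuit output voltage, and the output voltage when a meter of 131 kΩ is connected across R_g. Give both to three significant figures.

Unloaded: 8.67 V; loaded: 8.19 V

Open-circuit: V = 10.8 × 39.3/(9.64 + 39.3) = 8.67 V.
With the load, R_g becomes R_g‖R_L = 30.23 kΩ, so V = 10.8 × 30.23/39.87 = 8.19 V.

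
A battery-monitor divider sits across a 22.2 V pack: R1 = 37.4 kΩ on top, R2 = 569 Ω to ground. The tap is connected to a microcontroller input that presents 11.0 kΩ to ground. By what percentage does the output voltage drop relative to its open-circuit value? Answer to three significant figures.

The divider's output (Thévenin) resistance is R1‖R2 = 560.5 Ω.
Fractional drop under load = R_th/(R_th + R_L) = 560.5 / (560.5 + 11000) = 0.04848.
So the output falls by 4.85 %.

4.85 %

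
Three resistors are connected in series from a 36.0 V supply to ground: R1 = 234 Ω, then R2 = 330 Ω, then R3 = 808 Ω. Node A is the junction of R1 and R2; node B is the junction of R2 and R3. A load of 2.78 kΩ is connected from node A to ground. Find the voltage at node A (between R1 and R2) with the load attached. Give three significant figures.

V ≈ 27.9 V

Below node A the series string R2+R3 = 1138 Ω sits in parallel with the 2780 Ω load: 807.5 Ω.
V_A = 36.0 × 807.5/(234 + 807.5) = 27.9 V.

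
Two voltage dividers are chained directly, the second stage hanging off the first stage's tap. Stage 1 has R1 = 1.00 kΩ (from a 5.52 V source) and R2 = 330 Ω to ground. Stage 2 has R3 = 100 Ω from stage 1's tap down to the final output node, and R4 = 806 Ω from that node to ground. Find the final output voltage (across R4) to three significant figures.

V_out ≈ 0.957 V

Stage 2 presents R3+R4 = 906.0 Ω as a load on stage 1's tap.
Stage 1's lower leg becomes R2‖(R3+R4) = 241.9 Ω, so V_mid = 5.52 × 241.9/1242 = 1.075 V.
Stage 2 is itself unloaded: V_out = V_mid × R4/(R3+R4) = 1.075 × 806/906.0 = 0.957 V.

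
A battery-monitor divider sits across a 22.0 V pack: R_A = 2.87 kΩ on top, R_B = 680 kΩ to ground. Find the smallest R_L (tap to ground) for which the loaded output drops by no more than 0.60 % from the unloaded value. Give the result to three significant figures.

R_L(min) ≈ 473 kΩ

Output resistance R_th = R_A‖R_B = (2.87 × 680)/682.9 = 2.858 kΩ.
The fractional drop is R_th/(R_th + R_L); requiring this ≤ 0.00600 gives R_L ≥ R_th(1/0.00600 − 1) = 2.858 × 165.7 = 473 kΩ.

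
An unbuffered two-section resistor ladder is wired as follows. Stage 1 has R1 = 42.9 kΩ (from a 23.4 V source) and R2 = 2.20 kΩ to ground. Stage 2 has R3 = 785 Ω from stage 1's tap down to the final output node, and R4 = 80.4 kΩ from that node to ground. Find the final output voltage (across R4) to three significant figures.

V_out ≈ 1.10 V

Stage 2 presents R3+R4 = 81180 Ω as a load on stage 1's tap.
Stage 1's lower leg becomes R2‖(R3+R4) = 2142 Ω, so V_mid = 23.4 × 2142/45040 = 1.113 V.
Stage 2 is itself unloaded: V_out = V_mid × R4/(R3+R4) = 1.113 × 80400/81180 = 1.10 V.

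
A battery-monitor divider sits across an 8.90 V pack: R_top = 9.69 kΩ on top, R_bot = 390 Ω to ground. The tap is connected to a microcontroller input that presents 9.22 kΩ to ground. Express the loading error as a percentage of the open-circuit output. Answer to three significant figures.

3.91 %

The divider's output (Thévenin) resistance is R_top‖R_bot = 374.9 Ω.
Fractional drop under load = R_th/(R_th + R_L) = 374.9 / (374.9 + 9220) = 0.03907.
So the output falls by 3.91 %.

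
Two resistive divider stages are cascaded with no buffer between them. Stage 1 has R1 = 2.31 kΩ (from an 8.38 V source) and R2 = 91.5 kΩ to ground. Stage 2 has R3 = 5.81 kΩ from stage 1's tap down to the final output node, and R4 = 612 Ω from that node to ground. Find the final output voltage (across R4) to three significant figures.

Stage 2 presents R3+R4 = 6422 Ω as a load on stage 1's tap.
Stage 1's lower leg becomes R2‖(R3+R4) = 6001 Ω, so V_mid = 8.38 × 6001/8311 = 6.051 V.
Stage 2 is itself unloaded: V_out = V_mid × R4/(R3+R4) = 6.051 × 612/6422 = 0.577 V.

V_out ≈ 0.577 V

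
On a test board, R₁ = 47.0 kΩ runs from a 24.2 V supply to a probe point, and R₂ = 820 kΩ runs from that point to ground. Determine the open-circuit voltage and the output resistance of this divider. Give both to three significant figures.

V_th = 22.9 V, R_th = 44.5 kΩ

V_th is the open-circuit tap voltage: 24.2 × 820/(47.0 + 820) = 22.9 V.
With the supply zeroed, R₁ and R₂ appear in parallel from the tap: R_th = R₁‖R₂ = (47.0 × 820)/867.0 = 44.5 kΩ.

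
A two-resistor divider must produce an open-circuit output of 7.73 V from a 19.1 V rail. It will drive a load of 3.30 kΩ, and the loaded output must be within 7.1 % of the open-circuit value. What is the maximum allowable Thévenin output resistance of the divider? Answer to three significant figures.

Loading drop = R_th/(R_th + R_L) ≤ 0.0710, so R_th ≤ R_L · ε/(1−ε) = 3.30 kΩ × 0.0710/0.9290 = 252 Ω.
(Any R1, R2 with R2/(R1+R2) = 0.405 and R1‖R2 ≤ 252 Ω will meet the spec.)

R_th ≤ 252 Ω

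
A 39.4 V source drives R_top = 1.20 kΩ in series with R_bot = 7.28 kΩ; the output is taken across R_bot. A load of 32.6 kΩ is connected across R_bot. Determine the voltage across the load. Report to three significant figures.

The load sits in parallel with R_bot: R_bot‖R_L = (7.28 × 32.6) / (7.28 + 32.6) = 5.951 kΩ.
V_out = 39.4 × 5.951 / (1.20 + 5.951) = 39.4 × 5.951/7.151 = 32.8 V.

V_out ≈ 32.8 V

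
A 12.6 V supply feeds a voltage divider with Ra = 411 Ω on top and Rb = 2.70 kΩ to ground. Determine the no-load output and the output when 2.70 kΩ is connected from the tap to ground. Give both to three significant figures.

Open-circuit: V = 12.6 × 2700/(411 + 2700) = 10.9 V.
With the load, Rb becomes Rb‖R_L = 1350 Ω, so V = 12.6 × 1350/1761 = 9.66 V.

Unloaded: 10.9 V; loaded: 9.66 V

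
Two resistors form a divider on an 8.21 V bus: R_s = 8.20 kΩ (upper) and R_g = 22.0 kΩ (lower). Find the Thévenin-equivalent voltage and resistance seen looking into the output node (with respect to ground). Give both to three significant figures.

V_th is the open-circuit tap voltage: 8.21 × 22.0/(8.20 + 22.0) = 5.98 V.
With the supply zeroed, R_s and R_g appear in parallel from the tap: R_th = R_s‖R_g = (8.20 × 22.0)/30.20 = 5.97 kΩ.

V_th = 5.98 V, R_th = 5.97 kΩ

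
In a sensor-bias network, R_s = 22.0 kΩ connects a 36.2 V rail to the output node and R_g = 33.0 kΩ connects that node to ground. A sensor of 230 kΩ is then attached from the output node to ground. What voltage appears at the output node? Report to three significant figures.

V_out ≈ 20.5 V

The load sits in parallel with R_g: R_g‖R_L = (33.0 × 230) / (33.0 + 230) = 28.86 kΩ.
V_out = 36.2 × 28.86 / (22.0 + 28.86) = 36.2 × 28.86/50.86 = 20.5 V.
(Unloaded it would have been 21.7 V.)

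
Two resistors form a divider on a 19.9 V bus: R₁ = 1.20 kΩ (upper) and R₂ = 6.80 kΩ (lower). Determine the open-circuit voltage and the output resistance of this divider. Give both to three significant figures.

V_th = 16.9 V, R_th = 1.02 kΩ

V_th is the open-circuit tap voltage: 19.9 × 6.80/(1.20 + 6.80) = 16.9 V.
With the supply zeroed, R₁ and R₂ appear in parallel from the tap: R_th = R₁‖R₂ = (1.20 × 6.80)/8.000 = 1.02 kΩ.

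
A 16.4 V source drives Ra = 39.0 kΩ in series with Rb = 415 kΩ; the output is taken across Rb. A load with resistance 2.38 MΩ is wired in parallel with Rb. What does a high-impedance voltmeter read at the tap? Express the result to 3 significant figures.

The load sits in parallel with Rb: Rb‖R_L = (415 × 2380) / (415 + 2380) = 353.4 kΩ.
V_out = 16.4 × 353.4 / (39.0 + 353.4) = 16.4 × 353.4/392.4 = 14.8 V.

V_out ≈ 14.8 V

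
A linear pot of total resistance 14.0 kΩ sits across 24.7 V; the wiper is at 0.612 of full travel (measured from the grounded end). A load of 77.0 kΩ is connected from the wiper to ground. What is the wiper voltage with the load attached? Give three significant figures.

V ≈ 14.5 V

The wiper splits the pot into (1−α)R = 5.432 kΩ above and αR = 8.568 kΩ below.
Lower section ‖ load = 7.710 kΩ.
V_wiper = 24.7 × 7.710/(5.432 + 7.710) = 14.5 V.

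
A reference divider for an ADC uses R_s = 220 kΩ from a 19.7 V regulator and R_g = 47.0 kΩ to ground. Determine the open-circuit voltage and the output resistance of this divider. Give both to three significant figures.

V_th is the open-circuit tap voltage: 19.7 × 47.0/(220 + 47.0) = 3.47 V.
With the supply zeroed, R_s and R_g appear in parallel from the tap: R_th = R_s‖R_g = (220 × 47.0)/267.0 = 38.7 kΩ.

V_th = 3.47 V, R_th = 38.7 kΩ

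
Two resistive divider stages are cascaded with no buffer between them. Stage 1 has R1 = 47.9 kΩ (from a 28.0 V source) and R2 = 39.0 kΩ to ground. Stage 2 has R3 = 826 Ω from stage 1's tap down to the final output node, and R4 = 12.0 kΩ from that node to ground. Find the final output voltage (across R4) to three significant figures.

Stage 2 presents R3+R4 = 12830 Ω as a load on stage 1's tap.
Stage 1's lower leg becomes R2‖(R3+R4) = 9652 Ω, so V_mid = 28.0 × 9652/57550 = 4.696 V.
Stage 2 is itself unloaded: V_out = V_mid × R4/(R3+R4) = 4.696 × 12000/12830 = 4.39 V.

V_out ≈ 4.39 V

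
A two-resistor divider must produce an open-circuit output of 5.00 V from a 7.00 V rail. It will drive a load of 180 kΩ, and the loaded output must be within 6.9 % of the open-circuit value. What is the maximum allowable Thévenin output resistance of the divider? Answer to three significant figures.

Loading drop = R_th/(R_th + R_L) ≤ 0.0690, so R_th ≤ R_L · ε/(1−ε) = 180 kΩ × 0.0690/0.9310 = 13.3 kΩ.

R_th ≤ 13.3 kΩ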